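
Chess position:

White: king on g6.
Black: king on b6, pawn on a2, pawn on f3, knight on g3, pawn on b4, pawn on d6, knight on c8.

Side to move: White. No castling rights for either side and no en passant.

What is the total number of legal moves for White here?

White to move; king on g6.
In check: no.
Legal moves: Kh7, Kg7, Kf7, Kh6, Kf6, Kg5.
Count: 6.

6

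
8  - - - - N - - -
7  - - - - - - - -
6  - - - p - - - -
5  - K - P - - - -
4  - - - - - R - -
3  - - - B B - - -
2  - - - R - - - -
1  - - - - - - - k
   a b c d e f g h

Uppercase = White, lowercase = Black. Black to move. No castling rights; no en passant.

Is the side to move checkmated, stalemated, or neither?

Black to move; black king on h1.
In check: no.
King squares — g1: attacked by Be3; g2: attacked by Rd2; h2: attacked by Rd2.
Legal moves for Black: none.
Not in check and no legal moves → stalemate.

stalemate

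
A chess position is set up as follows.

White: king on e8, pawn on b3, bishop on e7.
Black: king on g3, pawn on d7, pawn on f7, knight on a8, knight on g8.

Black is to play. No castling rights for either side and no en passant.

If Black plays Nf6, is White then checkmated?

After Nf6: white king on e8; in check: yes, from the black knight on f6.
White has 4 legal replies: Kf8, Kd8, Kxf7, Bxf6.
In check but a legal move exists → not checkmate.

no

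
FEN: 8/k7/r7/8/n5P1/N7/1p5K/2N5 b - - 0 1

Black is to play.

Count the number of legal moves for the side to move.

23

Black to move; king on a7.
In check: no.
Legal moves: Kb8, Ka8, Kb7, Kb6, Rh6+, Rg6, Rf6, Re6, Rd6, Rc6, Rb6, Ra5, Nb6, Nc5, Nc3, bxc1=Q, bxc1=R, bxc1=B, bxc1=N, b1=Q, b1=R, b1=B, b1=N.
Count: 23.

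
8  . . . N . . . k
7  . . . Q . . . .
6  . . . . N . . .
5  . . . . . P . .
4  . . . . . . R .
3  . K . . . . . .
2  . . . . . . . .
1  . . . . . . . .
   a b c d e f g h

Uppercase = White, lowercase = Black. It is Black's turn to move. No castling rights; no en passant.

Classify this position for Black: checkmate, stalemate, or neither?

Black to move; black king on h8.
In check: no.
King squares — g7: attacked by Rg4; h7: attacked by Qd7; g8: attacked by Rg4.
Legal moves for Black: none.
Not in check and no legal moves → stalemate.

stalemate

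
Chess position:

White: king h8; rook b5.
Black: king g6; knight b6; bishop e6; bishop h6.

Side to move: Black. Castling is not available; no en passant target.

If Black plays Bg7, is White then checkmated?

After Bg7: white king on h8; in check: yes, from the black bishop on g7.
King squares — g7: attacked by Kg6; h7: attacked by Kg6; g8: attacked by Be6.
White has no legal moves → checkmate.

yes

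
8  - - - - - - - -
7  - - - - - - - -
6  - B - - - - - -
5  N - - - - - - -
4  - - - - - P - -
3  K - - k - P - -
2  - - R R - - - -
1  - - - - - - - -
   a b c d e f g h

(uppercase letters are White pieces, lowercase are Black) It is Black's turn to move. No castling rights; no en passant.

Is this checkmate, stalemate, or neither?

checkmate

Black to move; black king on d3.
In check: yes, from the white rook on d2.
King squares — c2: attacked by Rd2; d2: attacked by Rc2; e2: attacked by Rd2; c3: attacked by Rc2; e3: attacked by Bb6; c4: attacked by Rc2; d4: attacked by Rd2; e4: attacked by Pf3.
Legal moves for Black: none.
In check with no legal moves → checkmate.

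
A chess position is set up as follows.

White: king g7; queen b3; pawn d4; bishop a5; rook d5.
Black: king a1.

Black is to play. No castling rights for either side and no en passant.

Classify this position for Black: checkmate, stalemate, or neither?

stalemate

Black to move; black king on a1.
In check: no.
King squares — b1: attacked by Qb3; a2: attacked by Qb3; b2: attacked by Qb3.
Legal moves for Black: none.
Not in check and no legal moves → stalemate.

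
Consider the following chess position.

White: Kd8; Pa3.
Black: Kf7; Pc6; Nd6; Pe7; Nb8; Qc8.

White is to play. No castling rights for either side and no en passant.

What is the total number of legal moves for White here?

White to move; king on d8.
In check: yes, from the black queen on c8.
Legal moves: none.
Count: 0.

0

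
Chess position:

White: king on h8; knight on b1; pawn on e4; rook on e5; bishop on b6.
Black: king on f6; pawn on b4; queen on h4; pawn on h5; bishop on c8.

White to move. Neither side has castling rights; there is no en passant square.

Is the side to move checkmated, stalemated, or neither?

neither

White to move; white king on h8.
In check: no.
Legal moves for White include: Kg8, Kh7, Bd8+, Bc7, Ba7, Bc5, Ba5, Bd4, Be3, Bf2, Bg1, Re8, Re7, Re6+, Rxh5, Rg5, Rf5+, Rd5, ... (list truncated; more exist).
White has legal moves and is not in check → neither.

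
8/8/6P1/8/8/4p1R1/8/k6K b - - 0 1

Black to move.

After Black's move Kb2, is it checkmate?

After Kb2: white king on h1; in check: no.
White is not in check, so this cannot be checkmate.

no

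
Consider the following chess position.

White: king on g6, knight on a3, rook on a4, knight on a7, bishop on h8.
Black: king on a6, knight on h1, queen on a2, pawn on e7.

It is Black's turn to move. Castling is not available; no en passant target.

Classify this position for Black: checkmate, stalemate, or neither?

Black to move; black king on a6.
In check: yes, from the white rook on a4.
King squares — a5: attacked by Ra4; b5: attacked by Na3; b6: available; a7: attacked by Ra4; b7: available.
Legal moves for Black: Kb7, Kb6.
Black is in check but has 2 legal moves → neither.

neither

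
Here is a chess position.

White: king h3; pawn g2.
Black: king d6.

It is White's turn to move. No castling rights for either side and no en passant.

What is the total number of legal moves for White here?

6

White to move; king on h3.
In check: no.
Legal moves: Kh4, Kg4, Kg3, Kh2, g3, g4.
Count: 6.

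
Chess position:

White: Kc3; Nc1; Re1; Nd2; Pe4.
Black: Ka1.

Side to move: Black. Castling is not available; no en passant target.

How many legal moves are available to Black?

0

Black to move; king on a1.
In check: no.
Legal moves: none.
Count: 0.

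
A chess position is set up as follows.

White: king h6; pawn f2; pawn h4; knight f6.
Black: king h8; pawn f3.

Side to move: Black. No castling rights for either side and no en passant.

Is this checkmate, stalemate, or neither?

stalemate

Black to move; black king on h8.
In check: no.
King squares — g7: attacked by Kh6; h7: attacked by Nf6; g8: attacked by Nf6.
Legal moves for Black: none.
Not in check and no legal moves → stalemate.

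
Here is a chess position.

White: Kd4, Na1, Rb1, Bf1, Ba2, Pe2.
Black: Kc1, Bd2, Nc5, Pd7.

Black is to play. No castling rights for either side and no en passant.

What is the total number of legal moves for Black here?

Black to move; king on c1.
In check: yes, from the white rook on b1.
Legal moves: none.
Count: 0.

0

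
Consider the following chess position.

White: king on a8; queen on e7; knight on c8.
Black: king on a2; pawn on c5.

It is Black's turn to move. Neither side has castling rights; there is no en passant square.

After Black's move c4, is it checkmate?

no

After c4: white king on a8; in check: no.
White is not in check, so this cannot be checkmate.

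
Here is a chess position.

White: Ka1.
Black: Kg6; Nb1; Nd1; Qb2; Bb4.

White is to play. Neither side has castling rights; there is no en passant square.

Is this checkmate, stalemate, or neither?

White to move; white king on a1.
In check: yes, from the black queen on b2.
King squares — b1: attacked by Qb2; a2: attacked by Qb2; b2: attacked by Nd1.
Legal moves for White: none.
In check with no legal moves → checkmate.

checkmate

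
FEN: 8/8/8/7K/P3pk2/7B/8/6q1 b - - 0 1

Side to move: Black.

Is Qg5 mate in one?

After Qg5: white king on h5; in check: yes, from the black queen on g5.
King squares — g4: attacked by Kf4; h4: attacked by Qg5; g5: attacked by Kf4; g6: attacked by Qg5; h6: attacked by Qg5.
White has no legal moves → checkmate.

yes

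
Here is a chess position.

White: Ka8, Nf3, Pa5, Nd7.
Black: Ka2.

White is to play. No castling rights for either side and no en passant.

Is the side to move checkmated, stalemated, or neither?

neither

White to move; white king on a8.
In check: no.
Legal moves for White: Kb8, Kb7, Ka7, Nf8, Nb8, Nf6, Nb6, Nde5, Nc5, Ng5, Nfe5, Nh4, Nd4, Nh2, Nd2, Ng1, Ne1, a6.
White has 18 legal moves and is not in check → neither.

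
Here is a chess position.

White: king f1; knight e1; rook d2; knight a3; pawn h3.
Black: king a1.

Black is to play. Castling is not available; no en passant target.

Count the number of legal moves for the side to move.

Black to move; king on a1.
In check: no.
Legal moves: none.
Count: 0.

0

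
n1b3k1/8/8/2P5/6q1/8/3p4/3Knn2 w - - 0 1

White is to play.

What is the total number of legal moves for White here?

0

White to move; king on d1.
In check: yes, from the black queen on g4.
Legal moves: none.
Count: 0.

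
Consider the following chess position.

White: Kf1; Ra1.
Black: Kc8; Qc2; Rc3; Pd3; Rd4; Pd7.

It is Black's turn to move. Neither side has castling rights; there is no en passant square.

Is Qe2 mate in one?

After Qe2: white king on f1; in check: yes, from the black queen on e2.
White has 1 legal reply: Kg1.
In check but a legal move exists → not checkmate.

no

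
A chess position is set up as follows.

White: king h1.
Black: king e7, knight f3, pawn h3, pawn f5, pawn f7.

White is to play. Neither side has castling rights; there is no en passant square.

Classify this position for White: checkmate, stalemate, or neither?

stalemate

White to move; white king on h1.
In check: no.
King squares — g1: attacked by Nf3; g2: attacked by Ph3; h2: attacked by Nf3.
Legal moves for White: none.
Not in check and no legal moves → stalemate.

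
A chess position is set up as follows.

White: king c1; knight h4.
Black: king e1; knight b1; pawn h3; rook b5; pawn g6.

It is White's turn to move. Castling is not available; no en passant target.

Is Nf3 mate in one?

no

After Nf3: black king on e1; in check: yes, from the white knight on f3.
Black has 3 legal replies: Kf2, Ke2, Kf1.
In check but a legal move exists → not checkmate.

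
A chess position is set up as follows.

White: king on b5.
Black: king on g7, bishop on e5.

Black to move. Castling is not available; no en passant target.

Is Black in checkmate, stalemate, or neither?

Black to move; black king on g7.
In check: no.
Legal moves for Black include: Kh8, Kg8, Kf8, Kh7, Kf7, Kh6, Kg6, Kf6, Bb8, Bc7, Bf6, Bd6, Bf4, Bd4, Bg3, Bc3, Bh2, Bb2, ... (list truncated; more exist).
Black has legal moves and is not in check → neither.

neither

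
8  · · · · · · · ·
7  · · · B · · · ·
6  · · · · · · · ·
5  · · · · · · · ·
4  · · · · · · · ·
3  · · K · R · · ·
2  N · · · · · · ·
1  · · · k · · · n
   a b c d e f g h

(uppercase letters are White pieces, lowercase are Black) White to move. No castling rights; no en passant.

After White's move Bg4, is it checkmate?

yes

After Bg4: black king on d1; in check: yes, from the white bishop on g4.
King squares — c1: attacked by Na2; e1: attacked by Re3; c2: attacked by Kc3; d2: attacked by Kc3; e2: attacked by Re3.
Black has no legal moves → checkmate.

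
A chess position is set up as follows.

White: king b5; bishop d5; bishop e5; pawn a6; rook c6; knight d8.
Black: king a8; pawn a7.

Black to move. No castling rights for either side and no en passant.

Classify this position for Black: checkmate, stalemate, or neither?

stalemate

Black to move; black king on a8.
In check: no.
King squares — a7: own pawn; b7: attacked by Pa6; b8: attacked by Be5.
Legal moves for Black: none.
Not in check and no legal moves → stalemate.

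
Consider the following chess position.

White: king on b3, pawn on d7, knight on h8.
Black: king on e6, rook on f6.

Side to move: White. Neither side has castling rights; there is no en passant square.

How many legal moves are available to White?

14

White to move; king on b3.
In check: no.
Legal moves: Nf7, Ng6, Kc4, Kb4, Ka4, Kc3, Ka3, Kc2, Kb2, Ka2, d8=Q, d8=R, d8=B, d8=N+.
Count: 14.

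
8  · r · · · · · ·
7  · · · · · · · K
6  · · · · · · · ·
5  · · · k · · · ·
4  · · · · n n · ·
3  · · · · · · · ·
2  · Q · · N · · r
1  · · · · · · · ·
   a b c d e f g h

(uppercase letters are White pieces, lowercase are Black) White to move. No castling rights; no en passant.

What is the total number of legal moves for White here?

1

White to move; king on h7.
In check: yes, from the black rook on h2.
Legal moves: Kg7.
Count: 1.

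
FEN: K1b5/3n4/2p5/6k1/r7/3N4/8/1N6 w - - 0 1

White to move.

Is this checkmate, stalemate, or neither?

checkmate

White to move; white king on a8.
In check: yes, from the black rook on a4.
King squares — a7: attacked by Ra4; b7: attacked by Bc8; b8: attacked by Nd7.
Legal moves for White: none.
In check with no legal moves → checkmate.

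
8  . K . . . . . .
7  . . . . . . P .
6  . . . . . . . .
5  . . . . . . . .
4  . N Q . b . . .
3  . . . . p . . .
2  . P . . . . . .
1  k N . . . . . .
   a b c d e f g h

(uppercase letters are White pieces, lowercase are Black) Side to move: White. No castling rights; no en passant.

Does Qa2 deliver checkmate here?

After Qa2: black king on a1; in check: yes, from the white queen on a2.
King squares — b1: attacked by Qa2; a2: attacked by Nb4; b2: attacked by Qa2.
Black has no legal moves → checkmate.

yes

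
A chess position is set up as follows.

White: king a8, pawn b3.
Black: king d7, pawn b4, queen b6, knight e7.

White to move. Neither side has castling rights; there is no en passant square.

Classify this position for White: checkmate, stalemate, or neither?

stalemate

White to move; white king on a8.
In check: no.
King squares — a7: attacked by Qb6; b7: attacked by Qb6; b8: attacked by Qb6.
Legal moves for White: none.
Not in check and no legal moves → stalemate.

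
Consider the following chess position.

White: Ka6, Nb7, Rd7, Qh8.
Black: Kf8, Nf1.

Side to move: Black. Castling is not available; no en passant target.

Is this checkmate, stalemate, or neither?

checkmate

Black to move; black king on f8.
In check: yes, from the white queen on h8.
King squares — e7: attacked by Rd7; f7: attacked by Rd7; g7: attacked by Rd7; e8: attacked by Qh8; g8: attacked by Qh8.
Legal moves for Black: none.
In check with no legal moves → checkmate.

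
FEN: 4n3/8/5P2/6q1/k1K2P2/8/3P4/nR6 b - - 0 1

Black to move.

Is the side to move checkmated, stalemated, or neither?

neither

Black to move; black king on a4.
In check: no.
Legal moves for Black include: Ng7, Nc7, Nxf6, Nd6+, Qg8+, Qg7, Qh6, Qg6, Qxf6, Qh5, Qf5, Qe5, Qd5+, Qc5+, Qb5+, Qa5, Qh4, Qg4, ... (list truncated; more exist).
Black has legal moves and is not in check → neither.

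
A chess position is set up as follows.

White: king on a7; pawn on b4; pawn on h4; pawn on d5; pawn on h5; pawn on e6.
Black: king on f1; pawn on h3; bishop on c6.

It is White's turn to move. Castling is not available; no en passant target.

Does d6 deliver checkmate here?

no

After d6: black king on f1; in check: no.
Black is not in check, so this cannot be checkmate.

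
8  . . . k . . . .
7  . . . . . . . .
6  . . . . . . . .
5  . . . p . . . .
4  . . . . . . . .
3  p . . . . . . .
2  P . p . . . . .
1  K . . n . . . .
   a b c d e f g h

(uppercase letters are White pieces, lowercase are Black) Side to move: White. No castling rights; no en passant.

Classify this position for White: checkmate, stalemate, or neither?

stalemate

White to move; white king on a1.
In check: no.
King squares — b1: attacked by Pc2; a2: own pawn; b2: attacked by Nd1.
Legal moves for White: none.
Not in check and no legal moves → stalemate.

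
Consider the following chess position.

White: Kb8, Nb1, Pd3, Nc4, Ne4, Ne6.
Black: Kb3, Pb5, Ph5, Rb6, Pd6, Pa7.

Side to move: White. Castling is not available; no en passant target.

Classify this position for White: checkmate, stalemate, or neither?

neither

White to move; white king on b8.
In check: yes, from the black rook on b6.
King squares — a7: available; b7: attacked by Rb6; c7: available; a8: available; c8: available.
Legal moves for White: Kc8, Ka8, Kc7, Kxa7, Nxb6.
White is in check but has 5 legal moves → neither.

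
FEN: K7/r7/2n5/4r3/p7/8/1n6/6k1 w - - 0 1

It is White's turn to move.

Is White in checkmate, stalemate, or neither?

checkmate

White to move; white king on a8.
In check: yes, from the black rook on a7.
King squares — a7: attacked by Nc6; b7: attacked by Ra7; b8: attacked by Nc6.
Legal moves for White: none.
In check with no legal moves → checkmate.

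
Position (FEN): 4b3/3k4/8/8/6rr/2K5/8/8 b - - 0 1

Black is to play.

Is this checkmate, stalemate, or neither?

neither

Black to move; black king on d7.
In check: no.
Legal moves for Black include: Bf7, Bg6, Bh5, Kd8, Kc8, Ke7, Kc7, Ke6, Kd6, Kc6, Rh8, Rh7, Rh6, Rh5, Rh3+, Rh2, Rh1, Rg8, ... (list truncated; more exist).
Black has legal moves and is not in check → neither.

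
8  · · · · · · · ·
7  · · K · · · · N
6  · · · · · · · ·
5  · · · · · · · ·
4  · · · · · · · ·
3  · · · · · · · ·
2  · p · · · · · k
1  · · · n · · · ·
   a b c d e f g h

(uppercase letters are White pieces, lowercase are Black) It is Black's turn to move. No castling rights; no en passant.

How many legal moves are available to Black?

Black to move; king on h2.
In check: no.
Legal moves: Kh3, Kg3, Kg2, Kh1, Kg1, Ne3, Nc3, Nf2, b1=Q, b1=R, b1=B, b1=N.
Count: 12.

12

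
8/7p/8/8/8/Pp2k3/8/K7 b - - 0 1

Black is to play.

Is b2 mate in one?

After b2: white king on a1; in check: yes, from the black pawn on b2.
White has 3 legal replies: Kxb2, Ka2, Kb1.
In check but a legal move exists → not checkmate.

no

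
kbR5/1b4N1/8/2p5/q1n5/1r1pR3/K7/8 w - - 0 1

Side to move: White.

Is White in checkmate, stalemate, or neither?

White to move; white king on a2.
In check: yes, from the black queen on a4.
King squares — a1: attacked by Qa4; b1: attacked by Rb3; b2: attacked by Rb3; a3: attacked by Rb3; b3: attacked by Qa4.
Legal moves for White: none.
In check with no legal moves → checkmate.

checkmate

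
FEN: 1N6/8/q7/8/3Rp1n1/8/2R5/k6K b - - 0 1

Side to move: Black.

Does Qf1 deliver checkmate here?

After Qf1: white king on h1; in check: yes, from the black queen on f1.
King squares — g1: attacked by Qf1; g2: attacked by Qf1; h2: attacked by Ng4.
White has no legal moves → checkmate.

yes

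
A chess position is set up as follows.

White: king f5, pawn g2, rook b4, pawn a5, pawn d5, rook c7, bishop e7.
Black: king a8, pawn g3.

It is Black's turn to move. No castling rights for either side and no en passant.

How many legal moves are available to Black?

Black to move; king on a8.
In check: no.
Legal moves: none.
Count: 0.

0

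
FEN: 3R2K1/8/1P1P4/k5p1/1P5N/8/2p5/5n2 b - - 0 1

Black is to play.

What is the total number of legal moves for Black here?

Black to move; king on a5.
In check: yes, from the white pawn on b4.
Legal moves: Kxb6, Ka6, Kb5, Kxb4, Ka4.
Count: 5.

5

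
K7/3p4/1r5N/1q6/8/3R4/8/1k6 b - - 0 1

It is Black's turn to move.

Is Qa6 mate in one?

After Qa6: white king on a8; in check: yes, from the black queen on a6.
King squares — a7: attacked by Qa6; b7: attacked by Qa6; b8: attacked by Rb6.
White has no legal moves → checkmate.

yes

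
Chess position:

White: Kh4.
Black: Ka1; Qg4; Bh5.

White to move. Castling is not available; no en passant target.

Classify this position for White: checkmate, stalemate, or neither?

White to move; white king on h4.
In check: yes, from the black queen on g4.
King squares — g3: attacked by Qg4; h3: attacked by Qg4; g4: attacked by Bh5; g5: attacked by Qg4; h5: attacked by Qg4.
Legal moves for White: none.
In check with no legal moves → checkmate.

checkmate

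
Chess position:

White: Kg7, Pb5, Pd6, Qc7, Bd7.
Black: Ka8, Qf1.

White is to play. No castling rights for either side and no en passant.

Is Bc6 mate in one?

After Bc6: black king on a8; in check: yes, from the white bishop on c6.
King squares — a7: attacked by Qc7; b7: attacked by Bc6; b8: attacked by Qc7.
Black has no legal moves → checkmate.

yes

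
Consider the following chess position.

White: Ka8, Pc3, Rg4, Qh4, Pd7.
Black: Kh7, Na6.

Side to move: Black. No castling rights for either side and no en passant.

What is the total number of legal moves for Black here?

Black to move; king on h7.
In check: yes, from the white queen on h4.
Legal moves: none.
Count: 0.

0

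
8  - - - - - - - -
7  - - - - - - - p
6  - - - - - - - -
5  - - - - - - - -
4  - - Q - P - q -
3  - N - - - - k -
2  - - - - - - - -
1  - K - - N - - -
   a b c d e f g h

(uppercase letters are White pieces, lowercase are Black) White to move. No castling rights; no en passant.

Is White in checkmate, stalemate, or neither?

neither

White to move; white king on b1.
In check: no.
Legal moves for White include: Qg8, Qc8, Qf7, Qc7+, Qe6, Qc6, Qa6, Qd5, Qc5, Qb5, Qd4, Qb4, Qa4, Qd3+, Qc3+, Qe2, Qc2, Qf1, ... (list truncated; more exist).
White has legal moves and is not in check → neither.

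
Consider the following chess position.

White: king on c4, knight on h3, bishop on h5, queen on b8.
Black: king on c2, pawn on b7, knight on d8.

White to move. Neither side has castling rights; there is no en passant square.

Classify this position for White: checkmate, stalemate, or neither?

White to move; white king on c4.
In check: no.
Legal moves for White include: Qxd8, Qc8, Qa8, Qc7, Qxb7, Qa7, Qd6, Qe5, Qf4, Qg3, Qh2+, Be8, Bf7, Bg6+, Bg4, Bf3, Be2, Bd1+, ... (list truncated; more exist).
White has legal moves and is not in check → neither.

neither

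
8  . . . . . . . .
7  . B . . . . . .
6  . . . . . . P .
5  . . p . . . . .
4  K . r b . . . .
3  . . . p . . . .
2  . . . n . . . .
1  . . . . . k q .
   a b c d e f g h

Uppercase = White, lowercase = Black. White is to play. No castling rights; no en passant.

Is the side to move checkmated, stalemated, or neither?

neither

White to move; white king on a4.
In check: yes, from the black rook on c4.
King squares — a3: available; b3: attacked by Nd2; b4: attacked by Rc4; a5: available; b5: available.
Legal moves for White: Kb5, Ka5, Ka3.
White is in check but has 3 legal moves → neither.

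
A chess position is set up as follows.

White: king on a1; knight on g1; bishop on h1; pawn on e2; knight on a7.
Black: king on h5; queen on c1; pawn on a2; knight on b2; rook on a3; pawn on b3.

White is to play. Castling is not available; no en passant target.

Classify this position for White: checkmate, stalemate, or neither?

checkmate

White to move; white king on a1.
In check: yes, from the black queen on c1.
King squares — b1: attacked by Qc1; a2: attacked by Ra3; b2: attacked by Qc1.
Legal moves for White: none.
In check with no legal moves → checkmate.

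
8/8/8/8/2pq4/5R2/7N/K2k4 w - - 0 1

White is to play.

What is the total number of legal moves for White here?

White to move; king on a1.
In check: yes, from the black queen on d4.
Legal moves: Ka2, Kb1, Rc3.
Count: 3.

3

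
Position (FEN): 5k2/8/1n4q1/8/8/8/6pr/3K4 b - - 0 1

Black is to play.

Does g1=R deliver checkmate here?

After g1=R: white king on d1; in check: yes, from the black rook on g1.
King squares — c1: attacked by Rg1; e1: attacked by Rg1; c2: attacked by Rh2; d2: attacked by Rh2; e2: attacked by Rh2.
White has no legal moves → checkmate.

yes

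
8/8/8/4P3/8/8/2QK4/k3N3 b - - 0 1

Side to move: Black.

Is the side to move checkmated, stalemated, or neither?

stalemate

Black to move; black king on a1.
In check: no.
King squares — b1: attacked by Qc2; a2: attacked by Qc2; b2: attacked by Qc2.
Legal moves for Black: none.
Not in check and no legal moves → stalemate.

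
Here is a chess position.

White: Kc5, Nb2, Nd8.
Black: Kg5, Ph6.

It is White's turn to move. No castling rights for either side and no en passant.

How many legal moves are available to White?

White to move; king on c5.
In check: no.
Legal moves: Nf7+, Nb7, Ne6+, Nc6, Kd6, Kc6, Kb6, Kd5, Kb5, Kd4, Kc4, Kb4, Nc4, Na4, Nd3, Nd1.
Count: 16.

16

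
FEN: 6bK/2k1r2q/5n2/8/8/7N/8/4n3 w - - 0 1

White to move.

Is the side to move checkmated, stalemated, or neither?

checkmate

White to move; white king on h8.
In check: yes, from the black queen on h7.
King squares — g7: attacked by Re7; h7: attacked by Nf6; g8: attacked by Nf6.
Legal moves for White: none.
In check with no legal moves → checkmate.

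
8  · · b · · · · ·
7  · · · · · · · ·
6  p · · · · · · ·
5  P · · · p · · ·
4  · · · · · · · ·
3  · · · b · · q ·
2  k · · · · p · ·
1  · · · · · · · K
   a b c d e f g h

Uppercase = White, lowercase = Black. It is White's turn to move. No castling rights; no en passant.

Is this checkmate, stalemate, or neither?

stalemate

White to move; white king on h1.
In check: no.
King squares — g1: attacked by Pf2; g2: attacked by Qg3; h2: attacked by Qg3.
Legal moves for White: none.
Not in check and no legal moves → stalemate.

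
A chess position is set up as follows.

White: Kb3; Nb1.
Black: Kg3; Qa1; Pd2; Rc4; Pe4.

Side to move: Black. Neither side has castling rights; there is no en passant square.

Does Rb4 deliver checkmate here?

After Rb4: white king on b3; in check: yes, from the black rook on b4.
White has 2 legal replies: Kxb4, Kc2.
In check but a legal move exists → not checkmate.

no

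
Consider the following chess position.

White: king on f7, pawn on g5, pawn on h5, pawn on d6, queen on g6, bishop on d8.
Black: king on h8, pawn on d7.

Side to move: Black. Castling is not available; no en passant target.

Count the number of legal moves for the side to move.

0

Black to move; king on h8.
In check: no.
Legal moves: none.
Count: 0.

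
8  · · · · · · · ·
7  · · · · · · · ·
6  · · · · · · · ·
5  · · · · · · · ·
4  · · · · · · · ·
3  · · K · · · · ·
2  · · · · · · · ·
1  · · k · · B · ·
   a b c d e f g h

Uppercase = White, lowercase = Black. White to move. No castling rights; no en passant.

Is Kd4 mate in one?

After Kd4: black king on c1; in check: no.
Black is not in check, so this cannot be checkmate.

no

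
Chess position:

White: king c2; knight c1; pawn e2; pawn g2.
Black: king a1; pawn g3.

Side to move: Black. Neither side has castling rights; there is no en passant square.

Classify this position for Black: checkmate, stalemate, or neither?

Black to move; black king on a1.
In check: no.
King squares — b1: attacked by Kc2; a2: attacked by Nc1; b2: attacked by Kc2.
Legal moves for Black: none.
Not in check and no legal moves → stalemate.

stalemate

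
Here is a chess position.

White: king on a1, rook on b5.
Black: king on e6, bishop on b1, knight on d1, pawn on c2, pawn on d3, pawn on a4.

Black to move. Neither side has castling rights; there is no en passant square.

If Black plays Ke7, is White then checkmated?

no

After Ke7: white king on a1; in check: no.
White is not in check, so this cannot be checkmate.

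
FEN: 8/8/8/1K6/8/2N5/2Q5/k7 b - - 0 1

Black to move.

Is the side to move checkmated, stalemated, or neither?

Black to move; black king on a1.
In check: no.
King squares — b1: attacked by Qc2; a2: attacked by Qc2; b2: attacked by Qc2.
Legal moves for Black: none.
Not in check and no legal moves → stalemate.

stalemate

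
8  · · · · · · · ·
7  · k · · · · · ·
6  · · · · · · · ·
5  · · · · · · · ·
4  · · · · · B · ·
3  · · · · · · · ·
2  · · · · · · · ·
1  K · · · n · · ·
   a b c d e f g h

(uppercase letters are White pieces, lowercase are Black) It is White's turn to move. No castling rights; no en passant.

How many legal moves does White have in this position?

White to move; king on a1.
In check: no.
Legal moves: Bb8, Bc7, Bh6, Bd6, Bg5, Be5, Bg3, Be3, Bh2, Bd2, Bc1, Kb2, Ka2, Kb1.
Count: 14.

14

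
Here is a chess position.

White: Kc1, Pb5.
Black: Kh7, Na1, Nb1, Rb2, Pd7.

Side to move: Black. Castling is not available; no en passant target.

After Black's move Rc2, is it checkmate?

no

After Rc2: white king on c1; in check: yes, from the black rook on c2.
White has 2 legal replies: Kd1, Kxb1.
In check but a legal move exists → not checkmate.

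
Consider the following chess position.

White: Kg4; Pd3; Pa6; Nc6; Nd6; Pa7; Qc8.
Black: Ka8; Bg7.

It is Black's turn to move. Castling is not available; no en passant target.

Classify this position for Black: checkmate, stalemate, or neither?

checkmate

Black to move; black king on a8.
In check: yes, from the white queen on c8.
King squares — a7: attacked by Nc6; b7: attacked by Pa6; b8: attacked by Nc6.
Legal moves for Black: none.
In check with no legal moves → checkmate.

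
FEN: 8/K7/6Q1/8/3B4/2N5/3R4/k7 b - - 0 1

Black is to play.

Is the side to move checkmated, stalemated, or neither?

Black to move; black king on a1.
In check: no.
King squares — b1: attacked by Nc3; a2: attacked by Rd2; b2: attacked by Rd2.
Legal moves for Black: none.
Not in check and no legal moves → stalemate.

stalemate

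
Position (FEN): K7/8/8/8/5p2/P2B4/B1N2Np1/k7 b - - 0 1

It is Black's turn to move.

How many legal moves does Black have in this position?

Black to move; king on a1.
In check: yes, from the white knight on c2.
Legal moves: Kb2, Kxa2.
Count: 2.

2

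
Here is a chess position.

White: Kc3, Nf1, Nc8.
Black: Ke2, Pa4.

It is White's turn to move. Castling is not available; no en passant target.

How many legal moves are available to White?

White to move; king on c3.
In check: no.
Legal moves: Ne7, Na7, Nd6, Nb6, Kd4, Kc4, Kb4, Kc2, Kb2, Ng3+, Ne3, Nh2, Nd2.
Count: 13.

13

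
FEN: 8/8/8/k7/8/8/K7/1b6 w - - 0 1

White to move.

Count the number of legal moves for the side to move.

5

White to move; king on a2.
In check: yes, from the black bishop on b1.
Legal moves: Kb3, Ka3, Kb2, Kxb1, Ka1.
Count: 5.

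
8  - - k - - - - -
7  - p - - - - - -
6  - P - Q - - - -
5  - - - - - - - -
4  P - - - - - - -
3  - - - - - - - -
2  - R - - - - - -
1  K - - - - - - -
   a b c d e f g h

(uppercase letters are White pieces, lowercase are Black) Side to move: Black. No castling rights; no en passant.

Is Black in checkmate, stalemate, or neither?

stalemate

Black to move; black king on c8.
In check: no.
King squares — b7: own pawn; c7: attacked by Pb6; d7: attacked by Qd6; b8: attacked by Qd6; d8: attacked by Qd6.
Legal moves for Black: none.
Not in check and no legal moves → stalemate.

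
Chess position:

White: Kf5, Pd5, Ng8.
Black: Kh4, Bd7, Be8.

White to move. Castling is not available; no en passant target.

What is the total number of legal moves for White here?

White to move; king on f5.
In check: yes, from the black bishop on d7.
Legal moves: Kf6, Ke5, Kf4, Ke4.
Count: 4.

4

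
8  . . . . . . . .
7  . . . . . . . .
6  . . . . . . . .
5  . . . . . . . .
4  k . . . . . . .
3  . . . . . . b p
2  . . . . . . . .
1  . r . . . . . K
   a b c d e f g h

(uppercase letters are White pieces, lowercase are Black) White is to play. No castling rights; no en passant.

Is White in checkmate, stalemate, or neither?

checkmate

White to move; white king on h1.
In check: yes, from the black rook on b1.
King squares — g1: attacked by Rb1; g2: attacked by Ph3; h2: attacked by Bg3.
Legal moves for White: none.
In check with no legal moves → checkmate.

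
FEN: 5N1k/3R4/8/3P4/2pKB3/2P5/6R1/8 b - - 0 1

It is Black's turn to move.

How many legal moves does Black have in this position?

Black to move; king on h8.
In check: no.
Legal moves: none.
Count: 0.

0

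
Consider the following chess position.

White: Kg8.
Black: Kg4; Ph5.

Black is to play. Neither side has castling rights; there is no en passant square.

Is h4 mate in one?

After h4: white king on g8; in check: no.
White is not in check, so this cannot be checkmate.

no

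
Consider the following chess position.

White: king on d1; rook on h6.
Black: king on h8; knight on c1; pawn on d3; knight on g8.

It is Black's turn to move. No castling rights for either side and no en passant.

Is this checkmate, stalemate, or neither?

Black to move; black king on h8.
In check: yes, from the white rook on h6.
King squares — g7: available; h7: attacked by Rh6; g8: own knight.
Legal moves for Black: Kg7, Nxh6.
Black is in check but has 2 legal moves → neither.

neither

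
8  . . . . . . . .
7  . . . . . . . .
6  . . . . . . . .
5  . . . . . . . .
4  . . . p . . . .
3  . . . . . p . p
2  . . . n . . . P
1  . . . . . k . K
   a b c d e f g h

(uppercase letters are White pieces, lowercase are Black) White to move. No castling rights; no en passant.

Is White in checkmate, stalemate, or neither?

White to move; white king on h1.
In check: no.
King squares — g1: attacked by Kf1; g2: attacked by Kf1; h2: own pawn.
Legal moves for White: none.
Not in check and no legal moves → stalemate.

stalemate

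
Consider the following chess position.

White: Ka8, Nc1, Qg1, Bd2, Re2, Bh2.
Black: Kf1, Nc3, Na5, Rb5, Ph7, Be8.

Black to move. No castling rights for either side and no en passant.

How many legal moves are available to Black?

Black to move; king on f1.
In check: yes, from the white queen on g1.
Legal moves: none.
Count: 0.

0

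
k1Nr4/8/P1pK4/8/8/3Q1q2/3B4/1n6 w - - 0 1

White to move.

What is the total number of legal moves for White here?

White to move; king on d6.
In check: yes, from the black rook on d8.
Legal moves: Ke7, Kc7, Ke6, Ke5, Kc5.
Count: 5.

5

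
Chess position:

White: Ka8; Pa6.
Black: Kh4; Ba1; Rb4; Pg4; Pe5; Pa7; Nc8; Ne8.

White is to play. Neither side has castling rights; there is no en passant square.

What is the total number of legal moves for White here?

0

White to move; king on a8.
In check: no.
Legal moves: none.
Count: 0.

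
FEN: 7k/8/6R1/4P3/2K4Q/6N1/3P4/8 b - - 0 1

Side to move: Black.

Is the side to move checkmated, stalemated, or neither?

Black to move; black king on h8.
In check: yes, from the white queen on h4.
King squares — g7: attacked by Rg6; h7: attacked by Qh4; g8: attacked by Rg6.
Legal moves for Black: none.
In check with no legal moves → checkmate.

checkmate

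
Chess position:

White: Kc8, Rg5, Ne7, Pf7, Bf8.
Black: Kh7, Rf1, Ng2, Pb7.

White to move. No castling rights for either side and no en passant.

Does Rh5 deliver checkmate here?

yes

After Rh5: black king on h7; in check: yes, from the white rook on h5.
King squares — g6: attacked by Ne7; h6: attacked by Rh5; g7: attacked by Bf8; g8: attacked by Ne7; h8: attacked by Rh5.
Black has no legal moves → checkmate.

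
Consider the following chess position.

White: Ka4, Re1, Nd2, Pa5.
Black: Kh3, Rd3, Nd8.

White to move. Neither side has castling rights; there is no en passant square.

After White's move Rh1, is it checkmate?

After Rh1: black king on h3; in check: yes, from the white rook on h1.
Black has 3 legal replies: Kg4, Kg3, Kg2.
In check but a legal move exists → not checkmate.

no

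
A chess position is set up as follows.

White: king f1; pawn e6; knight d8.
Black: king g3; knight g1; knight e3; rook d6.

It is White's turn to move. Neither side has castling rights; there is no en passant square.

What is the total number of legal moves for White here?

White to move; king on f1.
In check: yes, from the black knight on e3.
Legal moves: Kxg1, Ke1.
Count: 2.

2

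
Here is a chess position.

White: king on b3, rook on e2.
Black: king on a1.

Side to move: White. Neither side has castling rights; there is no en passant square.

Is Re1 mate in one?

After Re1: black king on a1; in check: yes, from the white rook on e1.
King squares — b1: attacked by Re1; a2: attacked by Kb3; b2: attacked by Kb3.
Black has no legal moves → checkmate.

yes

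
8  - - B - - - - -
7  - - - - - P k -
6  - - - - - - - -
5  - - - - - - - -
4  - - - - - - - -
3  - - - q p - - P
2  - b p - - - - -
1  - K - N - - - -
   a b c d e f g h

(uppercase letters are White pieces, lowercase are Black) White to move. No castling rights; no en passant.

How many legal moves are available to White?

White to move; king on b1.
In check: yes, from the black pawn on c2.
Legal moves: Kxb2, Ka2.
Count: 2.

2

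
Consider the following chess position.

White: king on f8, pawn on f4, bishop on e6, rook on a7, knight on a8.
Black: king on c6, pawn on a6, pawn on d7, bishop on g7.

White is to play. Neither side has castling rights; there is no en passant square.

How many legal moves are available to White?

5

White to move; king on f8.
In check: yes, from the black bishop on g7.
Legal moves: Kg8, Ke8, Kxg7, Kf7, Ke7.
Count: 5.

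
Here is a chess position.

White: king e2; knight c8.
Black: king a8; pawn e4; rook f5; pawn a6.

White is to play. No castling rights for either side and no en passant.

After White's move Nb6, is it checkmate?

no

After Nb6: black king on a8; in check: yes, from the white knight on b6.
Black has 3 legal replies: Kb8, Kb7, Ka7.
In check but a legal move exists → not checkmate.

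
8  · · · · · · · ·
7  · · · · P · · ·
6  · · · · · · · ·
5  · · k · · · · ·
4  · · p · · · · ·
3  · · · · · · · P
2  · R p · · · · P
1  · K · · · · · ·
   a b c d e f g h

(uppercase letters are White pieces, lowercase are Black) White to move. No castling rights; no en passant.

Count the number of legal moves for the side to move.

5

White to move; king on b1.
In check: yes, from the black pawn on c2.
Legal moves: Kxc2, Ka2, Kc1, Ka1, Rxc2.
Count: 5.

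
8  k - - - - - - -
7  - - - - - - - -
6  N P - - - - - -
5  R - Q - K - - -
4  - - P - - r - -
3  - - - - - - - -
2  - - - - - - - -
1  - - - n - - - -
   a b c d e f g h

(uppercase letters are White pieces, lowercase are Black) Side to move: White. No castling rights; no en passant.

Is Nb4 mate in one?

no

After Nb4: black king on a8; in check: yes, from the white rook on a5.
Black has 2 legal replies: Kb8, Kb7.
In check but a legal move exists → not checkmate.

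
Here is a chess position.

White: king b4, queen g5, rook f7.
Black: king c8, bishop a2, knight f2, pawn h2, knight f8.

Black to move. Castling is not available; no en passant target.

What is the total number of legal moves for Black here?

21

Black to move; king on c8.
In check: no.
Legal moves: Nh7, Nd7, Ng6, Ne6, Kb8, Ng4, Ne4, Nh3, Nd3+, Nh1, Nd1, Bxf7, Be6, Bd5, Bc4, Bb3, Bb1, h1=Q, h1=R, h1=B, h1=N.
Count: 21.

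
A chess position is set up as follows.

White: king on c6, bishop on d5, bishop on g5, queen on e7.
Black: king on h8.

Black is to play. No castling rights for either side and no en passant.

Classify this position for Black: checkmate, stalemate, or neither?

stalemate

Black to move; black king on h8.
In check: no.
King squares — g7: attacked by Qe7; h7: attacked by Qe7; g8: attacked by Bd5.
Legal moves for Black: none.
Not in check and no legal moves → stalemate.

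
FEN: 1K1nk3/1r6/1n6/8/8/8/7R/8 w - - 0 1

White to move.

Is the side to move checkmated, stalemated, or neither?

White to move; white king on b8.
In check: yes, from the black rook on b7.
King squares — a7: attacked by Rb7; b7: attacked by Nd8; c7: attacked by Rb7; a8: attacked by Nb6; c8: attacked by Nb6.
Legal moves for White: none.
In check with no legal moves → checkmate.

checkmate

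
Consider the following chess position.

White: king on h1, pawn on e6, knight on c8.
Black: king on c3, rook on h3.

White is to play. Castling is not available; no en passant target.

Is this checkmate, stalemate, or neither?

neither

White to move; white king on h1.
In check: yes, from the black rook on h3.
King squares — g1: available; g2: available; h2: attacked by Rh3.
Legal moves for White: Kg2, Kg1.
White is in check but has 2 legal moves → neither.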